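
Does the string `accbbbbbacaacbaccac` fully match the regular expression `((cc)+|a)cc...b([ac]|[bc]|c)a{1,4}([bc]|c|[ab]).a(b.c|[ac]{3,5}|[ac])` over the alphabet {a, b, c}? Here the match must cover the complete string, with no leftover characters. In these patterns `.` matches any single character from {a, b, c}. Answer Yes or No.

No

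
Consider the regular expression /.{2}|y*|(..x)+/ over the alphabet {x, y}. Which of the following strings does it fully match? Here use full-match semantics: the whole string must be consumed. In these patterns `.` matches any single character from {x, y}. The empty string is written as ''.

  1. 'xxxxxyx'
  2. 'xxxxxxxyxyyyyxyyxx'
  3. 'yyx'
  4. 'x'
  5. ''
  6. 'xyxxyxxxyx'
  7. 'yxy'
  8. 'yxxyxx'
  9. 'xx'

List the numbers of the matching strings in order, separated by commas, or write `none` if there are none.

3, 5, 8, 9

1. 'xxxxxyx' → no match
2 → no match
3. 'yyx' → match
4. 'x' → no match
5. '' → match
6. 'xyxxyxxxyx' → no match
7. 'yxy' → no match
8. 'yxxyxx' → match
9. 'xx' → match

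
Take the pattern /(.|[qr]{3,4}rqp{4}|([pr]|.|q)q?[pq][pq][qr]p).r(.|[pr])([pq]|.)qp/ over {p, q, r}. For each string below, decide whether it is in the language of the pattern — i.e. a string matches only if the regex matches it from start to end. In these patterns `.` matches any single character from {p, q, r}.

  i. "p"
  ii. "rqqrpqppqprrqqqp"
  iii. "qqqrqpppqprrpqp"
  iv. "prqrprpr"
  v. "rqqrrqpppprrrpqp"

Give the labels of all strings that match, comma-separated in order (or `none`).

v

i. "p" → no match — must end with "qp"
ii → no match
iii → no match
iv. "prqrprpr" → no match — must end with "qp"
v → match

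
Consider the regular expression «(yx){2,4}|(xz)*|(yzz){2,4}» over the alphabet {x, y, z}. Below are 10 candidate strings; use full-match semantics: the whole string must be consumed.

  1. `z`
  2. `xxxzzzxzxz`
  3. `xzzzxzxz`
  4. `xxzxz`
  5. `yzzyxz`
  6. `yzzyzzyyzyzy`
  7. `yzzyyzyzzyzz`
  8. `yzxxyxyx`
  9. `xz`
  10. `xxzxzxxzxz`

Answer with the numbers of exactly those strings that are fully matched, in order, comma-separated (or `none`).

1 → no match
2 → no match
3 → no match
4 → no match
5 → no match
6 → no match
7 → no match
8 → no match
9 → match
10 → no match

9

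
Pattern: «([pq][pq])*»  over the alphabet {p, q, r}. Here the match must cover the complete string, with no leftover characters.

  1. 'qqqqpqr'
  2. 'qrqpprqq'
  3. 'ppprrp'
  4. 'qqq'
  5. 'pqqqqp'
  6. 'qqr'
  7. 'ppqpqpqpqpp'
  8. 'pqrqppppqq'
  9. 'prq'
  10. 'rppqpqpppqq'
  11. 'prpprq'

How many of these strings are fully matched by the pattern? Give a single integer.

1

1. 'qqqqpqr' → no match
2. 'qrqpprqq' → no match
3. 'ppprrp' → no match
4. 'qqq' → no match
5. 'pqqqqp' → match
6. 'qqr' → no match
7. 'ppqpqpqpqpp' → no match
8. 'pqrqppppqq' → no match
9. 'prq' → no match
10. 'rppqpqpppqq' → no match
11. 'prpprq' → no match
Total matched: 1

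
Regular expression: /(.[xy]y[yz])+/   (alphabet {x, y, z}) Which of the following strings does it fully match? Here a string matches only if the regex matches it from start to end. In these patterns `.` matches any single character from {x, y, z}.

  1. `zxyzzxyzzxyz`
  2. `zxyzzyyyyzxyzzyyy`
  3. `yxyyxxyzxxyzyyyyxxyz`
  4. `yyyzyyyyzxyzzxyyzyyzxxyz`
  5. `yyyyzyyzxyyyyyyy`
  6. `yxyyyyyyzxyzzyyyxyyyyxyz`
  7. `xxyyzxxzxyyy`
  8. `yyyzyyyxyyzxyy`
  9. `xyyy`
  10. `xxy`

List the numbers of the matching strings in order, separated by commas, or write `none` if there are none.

1. `zxyzzxyzzxyz` → match
2 → no match
3 → match
4 → match
5 → match
6 → match
7. `xxyyzxxzxyyy` → no match
8 → no match
9. `xyyy` → match
10. `xxy` → no match

1, 3, 4, 5, 6, 9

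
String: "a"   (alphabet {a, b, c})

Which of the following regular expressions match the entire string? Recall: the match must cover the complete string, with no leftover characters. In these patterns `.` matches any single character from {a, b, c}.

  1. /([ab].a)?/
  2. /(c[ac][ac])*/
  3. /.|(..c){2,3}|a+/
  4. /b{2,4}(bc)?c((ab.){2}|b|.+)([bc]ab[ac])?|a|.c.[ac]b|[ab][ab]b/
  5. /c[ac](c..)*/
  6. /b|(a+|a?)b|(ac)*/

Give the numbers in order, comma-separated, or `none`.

3, 4

1 → no match
2 → no match
3 → match
4 → match
5 → no match — must start with "c"
6 → no match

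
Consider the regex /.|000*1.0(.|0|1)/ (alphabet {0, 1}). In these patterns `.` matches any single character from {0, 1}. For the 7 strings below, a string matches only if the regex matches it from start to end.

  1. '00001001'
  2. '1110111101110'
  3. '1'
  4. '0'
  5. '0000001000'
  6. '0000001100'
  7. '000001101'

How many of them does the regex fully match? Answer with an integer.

6

1. '00001001' → match
2 → no match
3. '1' → match
4. '0' → match
5. '0000001000' → match
6. '0000001100' → match
7. '000001101' → match
Total matched: 6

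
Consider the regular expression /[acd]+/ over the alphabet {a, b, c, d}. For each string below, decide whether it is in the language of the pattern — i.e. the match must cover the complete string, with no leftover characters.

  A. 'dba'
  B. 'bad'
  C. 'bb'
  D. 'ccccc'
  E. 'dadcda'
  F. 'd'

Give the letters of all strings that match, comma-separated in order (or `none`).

D, E, F

A → no match
B → no match
C → no match
D → match
E → match
F → match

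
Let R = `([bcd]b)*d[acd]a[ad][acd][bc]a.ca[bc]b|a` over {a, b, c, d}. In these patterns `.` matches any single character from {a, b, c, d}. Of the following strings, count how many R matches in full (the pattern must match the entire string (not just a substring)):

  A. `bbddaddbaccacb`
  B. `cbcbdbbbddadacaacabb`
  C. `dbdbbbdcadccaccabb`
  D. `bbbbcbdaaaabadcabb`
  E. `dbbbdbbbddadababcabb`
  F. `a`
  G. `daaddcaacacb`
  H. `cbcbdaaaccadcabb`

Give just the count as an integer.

A → match
B → match
C → match
D → match
E → match
F. `a` → match
G. `daaddcaacacb` → match
H → match
Total matched: 8

8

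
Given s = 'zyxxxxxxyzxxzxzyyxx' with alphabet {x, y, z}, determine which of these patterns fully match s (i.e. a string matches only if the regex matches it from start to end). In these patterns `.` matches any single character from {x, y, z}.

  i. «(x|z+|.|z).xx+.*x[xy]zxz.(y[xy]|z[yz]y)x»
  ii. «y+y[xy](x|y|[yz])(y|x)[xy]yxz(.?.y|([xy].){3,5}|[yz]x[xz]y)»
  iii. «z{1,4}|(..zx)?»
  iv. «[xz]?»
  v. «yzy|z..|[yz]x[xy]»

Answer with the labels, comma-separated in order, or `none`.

i → match
ii → no match — must start with 'y'
iii → no match
iv → no match
v → no match

i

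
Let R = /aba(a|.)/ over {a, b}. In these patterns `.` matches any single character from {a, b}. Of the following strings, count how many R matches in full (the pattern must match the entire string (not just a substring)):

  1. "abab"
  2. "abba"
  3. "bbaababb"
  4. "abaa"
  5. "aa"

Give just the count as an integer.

2

1. "abab" → match
2. "abba" → no match — must start with "aba"
3. "bbaababb" → no match — must start with "aba"
4. "abaa" → match
5. "aa" → no match — must start with "aba"
Total matched: 2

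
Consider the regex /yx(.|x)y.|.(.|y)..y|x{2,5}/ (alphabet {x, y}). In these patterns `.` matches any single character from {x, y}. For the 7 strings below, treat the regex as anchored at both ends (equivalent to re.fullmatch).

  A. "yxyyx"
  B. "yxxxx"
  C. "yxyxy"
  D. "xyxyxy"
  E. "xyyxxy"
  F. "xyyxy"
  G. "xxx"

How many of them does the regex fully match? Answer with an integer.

4

A → match
B → no match
C → match
D → no match
E → no match
F → match
G → match
Total matched: 4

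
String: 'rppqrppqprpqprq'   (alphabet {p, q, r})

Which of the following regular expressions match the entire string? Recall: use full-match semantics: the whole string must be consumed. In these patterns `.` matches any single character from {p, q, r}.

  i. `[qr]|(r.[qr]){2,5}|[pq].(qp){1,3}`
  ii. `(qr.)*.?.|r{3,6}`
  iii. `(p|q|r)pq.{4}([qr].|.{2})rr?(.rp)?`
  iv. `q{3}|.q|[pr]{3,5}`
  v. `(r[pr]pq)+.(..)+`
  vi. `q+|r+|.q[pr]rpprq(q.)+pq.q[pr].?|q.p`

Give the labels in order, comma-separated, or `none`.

v

i → no match
ii → no match
iii → no match
iv → no match
v → match
vi → no match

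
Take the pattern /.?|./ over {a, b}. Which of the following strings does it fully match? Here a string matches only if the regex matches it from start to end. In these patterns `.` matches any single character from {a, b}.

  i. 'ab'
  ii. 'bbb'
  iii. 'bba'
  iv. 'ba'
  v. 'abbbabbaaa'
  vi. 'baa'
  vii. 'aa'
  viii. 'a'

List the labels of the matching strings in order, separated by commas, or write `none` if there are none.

viii

i → no match
ii → no match
iii → no match
iv → no match
v → no match
vi → no match
vii → no match
viii → match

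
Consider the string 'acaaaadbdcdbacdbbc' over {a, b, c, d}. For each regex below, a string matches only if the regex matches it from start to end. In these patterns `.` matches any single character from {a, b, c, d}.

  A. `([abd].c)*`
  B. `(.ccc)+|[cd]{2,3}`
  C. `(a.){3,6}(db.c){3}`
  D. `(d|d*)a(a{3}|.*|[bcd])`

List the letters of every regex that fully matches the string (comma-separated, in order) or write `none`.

C, D

A → no match
B → no match
C → match
D → match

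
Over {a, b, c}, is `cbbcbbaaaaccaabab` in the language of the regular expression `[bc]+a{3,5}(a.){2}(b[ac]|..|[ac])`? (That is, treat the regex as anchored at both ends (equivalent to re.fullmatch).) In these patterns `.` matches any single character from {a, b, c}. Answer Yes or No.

No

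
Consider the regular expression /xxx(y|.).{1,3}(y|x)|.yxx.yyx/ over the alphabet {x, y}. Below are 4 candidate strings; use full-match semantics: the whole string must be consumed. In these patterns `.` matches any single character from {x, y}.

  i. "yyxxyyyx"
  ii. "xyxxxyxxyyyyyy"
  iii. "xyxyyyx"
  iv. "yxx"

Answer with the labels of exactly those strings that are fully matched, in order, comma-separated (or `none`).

i

i → match
ii → no match
iii → no match
iv → no match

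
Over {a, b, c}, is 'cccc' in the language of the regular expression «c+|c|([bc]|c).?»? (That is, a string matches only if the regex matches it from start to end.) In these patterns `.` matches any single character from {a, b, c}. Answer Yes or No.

Yes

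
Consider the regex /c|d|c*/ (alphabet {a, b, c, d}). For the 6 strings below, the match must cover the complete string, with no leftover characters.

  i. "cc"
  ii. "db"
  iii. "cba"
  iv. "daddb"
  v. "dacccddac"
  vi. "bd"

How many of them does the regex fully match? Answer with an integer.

1

i → match
ii → no match
iii → no match
iv → no match
v → no match
vi → no match
Total matched: 1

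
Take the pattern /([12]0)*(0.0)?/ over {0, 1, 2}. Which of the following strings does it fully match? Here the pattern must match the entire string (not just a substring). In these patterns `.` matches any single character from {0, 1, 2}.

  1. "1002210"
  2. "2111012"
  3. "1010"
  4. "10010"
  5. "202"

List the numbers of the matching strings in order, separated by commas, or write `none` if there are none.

1. "1002210" → no match
2. "2111012" → no match
3. "1010" → match
4. "10010" → match
5. "202" → no match

3, 4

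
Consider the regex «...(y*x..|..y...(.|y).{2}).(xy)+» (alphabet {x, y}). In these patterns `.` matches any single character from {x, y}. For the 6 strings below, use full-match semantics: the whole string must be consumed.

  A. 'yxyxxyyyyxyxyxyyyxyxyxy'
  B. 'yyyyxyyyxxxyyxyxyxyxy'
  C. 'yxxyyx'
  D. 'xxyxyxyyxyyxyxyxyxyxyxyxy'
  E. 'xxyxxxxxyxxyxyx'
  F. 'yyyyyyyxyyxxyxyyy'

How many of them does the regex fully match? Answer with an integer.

1

A → no match
B → match
C → no match — must end with 'xy'
D → no match
E → no match — must end with 'xy'
F → no match — must end with 'xy'
Total matched: 1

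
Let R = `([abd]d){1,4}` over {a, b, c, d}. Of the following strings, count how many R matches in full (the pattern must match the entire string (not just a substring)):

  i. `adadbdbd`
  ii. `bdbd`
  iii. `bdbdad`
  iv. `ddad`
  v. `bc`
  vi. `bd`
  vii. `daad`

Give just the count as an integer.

i → match
ii → match
iii → match
iv → match
v → no match — must end with `d`
vi → match
vii → no match
Total matched: 5

5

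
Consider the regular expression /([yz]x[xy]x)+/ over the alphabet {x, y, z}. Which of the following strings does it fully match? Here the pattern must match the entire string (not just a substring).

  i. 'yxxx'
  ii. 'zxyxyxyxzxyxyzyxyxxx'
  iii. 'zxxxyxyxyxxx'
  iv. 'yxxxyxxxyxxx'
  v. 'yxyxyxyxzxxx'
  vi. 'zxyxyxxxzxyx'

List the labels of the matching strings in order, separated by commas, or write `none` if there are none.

i → match
ii → no match
iii → match
iv → match
v → match
vi → match

i, iii, iv, v, vi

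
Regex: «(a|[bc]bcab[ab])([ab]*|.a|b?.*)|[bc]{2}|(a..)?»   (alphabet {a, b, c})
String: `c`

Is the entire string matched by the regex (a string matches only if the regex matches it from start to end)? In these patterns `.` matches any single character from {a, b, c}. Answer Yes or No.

No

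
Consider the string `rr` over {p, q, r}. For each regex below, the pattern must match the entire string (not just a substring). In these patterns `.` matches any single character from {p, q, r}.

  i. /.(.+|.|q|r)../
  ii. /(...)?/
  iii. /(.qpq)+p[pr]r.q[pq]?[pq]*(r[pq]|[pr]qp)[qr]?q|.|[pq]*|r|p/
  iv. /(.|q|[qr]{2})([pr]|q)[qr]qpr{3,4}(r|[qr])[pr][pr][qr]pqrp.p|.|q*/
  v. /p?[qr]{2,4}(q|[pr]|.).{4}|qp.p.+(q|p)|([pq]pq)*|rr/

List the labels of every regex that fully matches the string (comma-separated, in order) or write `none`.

i → no match
ii → no match
iii → no match
iv → no match
v → match

v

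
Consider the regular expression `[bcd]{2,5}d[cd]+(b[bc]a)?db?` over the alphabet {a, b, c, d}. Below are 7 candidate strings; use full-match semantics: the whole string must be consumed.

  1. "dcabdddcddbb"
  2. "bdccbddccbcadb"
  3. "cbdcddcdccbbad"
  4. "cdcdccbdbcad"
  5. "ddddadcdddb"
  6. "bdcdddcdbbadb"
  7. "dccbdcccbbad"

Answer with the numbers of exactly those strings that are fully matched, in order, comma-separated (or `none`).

1 → no match
2 → match
3 → match
4 → no match
5 → no match
6 → match
7 → match

2, 3, 6, 7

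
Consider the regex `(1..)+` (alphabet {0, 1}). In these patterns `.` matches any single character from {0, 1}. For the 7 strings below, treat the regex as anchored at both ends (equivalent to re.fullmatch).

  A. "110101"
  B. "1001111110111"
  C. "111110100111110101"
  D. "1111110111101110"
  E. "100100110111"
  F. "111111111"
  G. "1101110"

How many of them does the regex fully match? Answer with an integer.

4

A → match
B → no match
C → match
D → no match
E → match
F → match
G → no match
Total matched: 4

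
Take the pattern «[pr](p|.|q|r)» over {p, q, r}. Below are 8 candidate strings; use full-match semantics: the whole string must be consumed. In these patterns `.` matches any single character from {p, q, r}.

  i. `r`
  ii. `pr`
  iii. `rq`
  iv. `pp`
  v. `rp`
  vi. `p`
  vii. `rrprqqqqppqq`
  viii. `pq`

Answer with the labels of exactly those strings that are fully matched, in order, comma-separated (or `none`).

i → no match
ii → match
iii → match
iv → match
v → match
vi → no match
vii → no match
viii → match

ii, iii, iv, v, viii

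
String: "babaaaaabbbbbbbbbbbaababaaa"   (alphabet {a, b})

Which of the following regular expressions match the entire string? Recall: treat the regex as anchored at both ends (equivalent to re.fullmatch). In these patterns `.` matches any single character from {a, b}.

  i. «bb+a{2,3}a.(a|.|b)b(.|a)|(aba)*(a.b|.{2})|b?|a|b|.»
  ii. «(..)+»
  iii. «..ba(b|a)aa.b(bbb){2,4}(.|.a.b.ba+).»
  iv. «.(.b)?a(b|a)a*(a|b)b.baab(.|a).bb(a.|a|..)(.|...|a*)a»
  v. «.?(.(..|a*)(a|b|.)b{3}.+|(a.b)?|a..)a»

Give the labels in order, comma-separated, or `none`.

iii

i → no match
ii → no match
iii → match
iv → no match
v → no match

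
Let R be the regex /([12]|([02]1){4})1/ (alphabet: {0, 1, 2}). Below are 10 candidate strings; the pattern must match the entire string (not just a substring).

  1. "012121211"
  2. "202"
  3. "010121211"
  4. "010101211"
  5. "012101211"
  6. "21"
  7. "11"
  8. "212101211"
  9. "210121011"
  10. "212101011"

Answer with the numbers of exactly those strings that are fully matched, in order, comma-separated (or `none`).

1, 3, 4, 5, 6, 7, 8, 9, 10

1 → match
2 → no match — must end with "1"
3 → match
4 → match
5 → match
6 → match
7 → match
8 → match
9 → match
10 → match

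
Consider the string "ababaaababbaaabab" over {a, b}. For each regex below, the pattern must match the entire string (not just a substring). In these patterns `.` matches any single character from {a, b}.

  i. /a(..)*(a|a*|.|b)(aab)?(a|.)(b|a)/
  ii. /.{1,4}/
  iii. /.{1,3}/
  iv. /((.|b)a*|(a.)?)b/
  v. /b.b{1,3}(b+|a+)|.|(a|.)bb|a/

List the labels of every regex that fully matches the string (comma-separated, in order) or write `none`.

i → match
ii → no match
iii → no match
iv → no match
v → no match

i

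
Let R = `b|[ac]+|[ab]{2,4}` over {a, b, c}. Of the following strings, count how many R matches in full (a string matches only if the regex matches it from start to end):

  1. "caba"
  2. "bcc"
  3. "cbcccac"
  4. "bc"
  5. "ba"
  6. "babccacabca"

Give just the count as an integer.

1 → no match
2 → no match
3 → no match
4 → no match
5 → match
6 → no match
Total matched: 1

1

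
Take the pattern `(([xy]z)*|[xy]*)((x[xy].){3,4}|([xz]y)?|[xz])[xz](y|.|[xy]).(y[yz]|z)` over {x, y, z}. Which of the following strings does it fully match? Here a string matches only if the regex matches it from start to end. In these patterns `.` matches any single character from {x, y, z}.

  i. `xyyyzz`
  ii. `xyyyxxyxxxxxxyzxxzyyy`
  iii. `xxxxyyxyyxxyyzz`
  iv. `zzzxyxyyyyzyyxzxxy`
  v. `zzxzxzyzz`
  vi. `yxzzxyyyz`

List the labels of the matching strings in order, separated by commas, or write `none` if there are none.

i. `xyyyzz` → no match
ii → no match
iii → no match
iv → no match
v. `zzxzxzyzz` → no match
vi. `yxzzxyyyz` → no match

none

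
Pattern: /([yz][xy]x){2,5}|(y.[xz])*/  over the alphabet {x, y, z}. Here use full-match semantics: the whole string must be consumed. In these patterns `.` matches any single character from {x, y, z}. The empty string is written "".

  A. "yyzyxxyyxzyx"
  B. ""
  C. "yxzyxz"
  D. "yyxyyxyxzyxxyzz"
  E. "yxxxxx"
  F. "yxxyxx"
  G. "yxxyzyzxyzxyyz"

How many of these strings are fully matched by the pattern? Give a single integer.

A → no match
B → match
C → match
D → match
E → no match
F → match
G → no match
Total matched: 4

4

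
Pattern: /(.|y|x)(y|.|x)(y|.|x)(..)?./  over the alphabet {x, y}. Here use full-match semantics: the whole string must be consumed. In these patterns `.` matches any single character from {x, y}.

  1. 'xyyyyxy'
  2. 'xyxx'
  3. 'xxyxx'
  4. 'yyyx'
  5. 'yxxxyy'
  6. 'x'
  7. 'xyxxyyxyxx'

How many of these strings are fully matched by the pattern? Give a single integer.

1 → no match
2 → match
3 → no match
4 → match
5 → match
6 → no match
7 → no match
Total matched: 3

3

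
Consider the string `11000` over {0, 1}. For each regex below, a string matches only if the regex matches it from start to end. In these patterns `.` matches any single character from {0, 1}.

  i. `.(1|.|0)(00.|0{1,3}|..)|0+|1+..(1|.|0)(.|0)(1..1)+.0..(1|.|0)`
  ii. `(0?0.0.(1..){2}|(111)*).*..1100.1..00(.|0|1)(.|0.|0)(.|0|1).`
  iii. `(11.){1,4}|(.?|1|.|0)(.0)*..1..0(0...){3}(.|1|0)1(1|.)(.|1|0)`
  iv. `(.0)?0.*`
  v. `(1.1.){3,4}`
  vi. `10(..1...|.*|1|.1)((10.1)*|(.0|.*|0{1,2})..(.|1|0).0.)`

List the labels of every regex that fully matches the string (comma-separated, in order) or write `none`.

i → match
ii → no match
iii → no match
iv → no match
v → no match
vi → no match — must start with `10`

i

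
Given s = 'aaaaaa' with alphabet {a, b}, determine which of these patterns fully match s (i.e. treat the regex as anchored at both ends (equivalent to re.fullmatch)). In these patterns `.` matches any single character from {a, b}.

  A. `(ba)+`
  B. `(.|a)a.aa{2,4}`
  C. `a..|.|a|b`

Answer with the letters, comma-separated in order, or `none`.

A → no match — must start with 'ba'
B → match
C → no match

B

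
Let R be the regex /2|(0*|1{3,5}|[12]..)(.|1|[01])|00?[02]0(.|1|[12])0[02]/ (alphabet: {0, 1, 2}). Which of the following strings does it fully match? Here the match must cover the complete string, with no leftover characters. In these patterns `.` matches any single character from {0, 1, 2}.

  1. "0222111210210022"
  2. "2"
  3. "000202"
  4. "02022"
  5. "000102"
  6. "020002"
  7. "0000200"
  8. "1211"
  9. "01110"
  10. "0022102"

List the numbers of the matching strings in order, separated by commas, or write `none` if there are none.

2, 3, 5, 6, 7, 8

1 → no match
2 → match
3 → match
4 → no match
5 → match
6 → match
7 → match
8 → match
9 → no match
10 → no match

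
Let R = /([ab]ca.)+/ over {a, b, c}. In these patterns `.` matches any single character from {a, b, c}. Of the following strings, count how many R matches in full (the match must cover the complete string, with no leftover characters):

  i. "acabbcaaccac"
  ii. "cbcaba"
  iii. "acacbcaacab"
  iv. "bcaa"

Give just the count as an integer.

i → no match
ii → no match
iii → no match
iv → match
Total matched: 1

1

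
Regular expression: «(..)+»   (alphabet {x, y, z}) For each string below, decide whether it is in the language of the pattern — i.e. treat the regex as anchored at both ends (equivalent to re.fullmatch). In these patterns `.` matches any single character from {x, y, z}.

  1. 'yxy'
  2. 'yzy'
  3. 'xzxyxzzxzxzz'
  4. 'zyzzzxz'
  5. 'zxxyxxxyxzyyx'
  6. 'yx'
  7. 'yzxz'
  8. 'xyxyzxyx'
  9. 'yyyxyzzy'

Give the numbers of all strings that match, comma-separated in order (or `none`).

1 → no match
2 → no match
3 → match
4 → no match
5 → no match
6 → match
7 → match
8 → match
9 → match

3, 6, 7, 8, 9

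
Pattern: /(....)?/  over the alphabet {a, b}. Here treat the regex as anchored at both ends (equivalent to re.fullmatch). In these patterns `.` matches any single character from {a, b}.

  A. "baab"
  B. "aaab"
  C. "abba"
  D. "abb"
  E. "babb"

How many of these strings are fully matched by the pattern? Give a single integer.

A → match
B → match
C → match
D → no match
E → match
Total matched: 4

4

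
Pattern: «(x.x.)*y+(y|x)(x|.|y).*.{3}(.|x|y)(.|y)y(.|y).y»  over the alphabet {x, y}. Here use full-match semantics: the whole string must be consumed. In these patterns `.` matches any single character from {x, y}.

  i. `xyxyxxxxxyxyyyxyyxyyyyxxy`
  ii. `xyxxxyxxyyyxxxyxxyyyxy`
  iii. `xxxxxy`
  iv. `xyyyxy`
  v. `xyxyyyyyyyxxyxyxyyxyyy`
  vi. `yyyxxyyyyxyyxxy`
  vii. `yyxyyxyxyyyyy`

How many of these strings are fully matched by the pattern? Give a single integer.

4

i → match
ii → match
iii → no match
iv → no match
v → no match
vi → match
vii → match
Total matched: 4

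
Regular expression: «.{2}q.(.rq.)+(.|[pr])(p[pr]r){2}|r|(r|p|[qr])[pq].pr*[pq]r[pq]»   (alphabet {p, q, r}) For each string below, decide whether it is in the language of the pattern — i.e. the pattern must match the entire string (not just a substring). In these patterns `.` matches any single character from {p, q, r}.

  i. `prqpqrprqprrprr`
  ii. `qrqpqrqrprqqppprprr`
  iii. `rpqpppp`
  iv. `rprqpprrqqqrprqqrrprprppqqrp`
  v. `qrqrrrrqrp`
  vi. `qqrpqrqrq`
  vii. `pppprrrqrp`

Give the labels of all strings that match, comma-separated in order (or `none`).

i → no match
ii → match
iii → no match
iv → no match
v → no match
vi → no match
vii → match

ii, vii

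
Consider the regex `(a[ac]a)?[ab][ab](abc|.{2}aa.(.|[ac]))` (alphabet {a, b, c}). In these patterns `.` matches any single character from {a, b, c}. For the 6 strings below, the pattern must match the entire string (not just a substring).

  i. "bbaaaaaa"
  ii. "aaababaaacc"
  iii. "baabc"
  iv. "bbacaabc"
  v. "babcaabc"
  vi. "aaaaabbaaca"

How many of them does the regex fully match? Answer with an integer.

i. "bbaaaaaa" → match
ii. "aaababaaacc" → match
iii. "baabc" → match
iv. "bbacaabc" → match
v. "babcaabc" → match
vi. "aaaaabbaaca" → match
Total matched: 6

6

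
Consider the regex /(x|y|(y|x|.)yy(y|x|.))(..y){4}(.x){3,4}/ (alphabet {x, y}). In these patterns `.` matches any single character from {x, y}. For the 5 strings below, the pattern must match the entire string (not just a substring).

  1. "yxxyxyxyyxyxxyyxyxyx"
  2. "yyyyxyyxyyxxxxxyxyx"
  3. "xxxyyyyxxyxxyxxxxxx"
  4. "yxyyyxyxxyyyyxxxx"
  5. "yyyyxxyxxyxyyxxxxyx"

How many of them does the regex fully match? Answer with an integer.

2

1 → no match
2 → no match
3 → match
4 → no match
5 → match
Total matched: 2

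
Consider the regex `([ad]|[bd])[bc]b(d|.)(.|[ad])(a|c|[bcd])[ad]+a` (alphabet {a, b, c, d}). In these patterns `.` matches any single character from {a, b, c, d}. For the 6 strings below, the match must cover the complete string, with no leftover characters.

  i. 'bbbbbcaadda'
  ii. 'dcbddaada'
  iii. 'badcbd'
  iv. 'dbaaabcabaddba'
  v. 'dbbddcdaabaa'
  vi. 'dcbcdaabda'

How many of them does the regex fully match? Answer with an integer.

2

i. 'bbbbbcaadda' → match
ii. 'dcbddaada' → match
iii. 'badcbd' → no match — must end with 'a'
iv → no match
v. 'dbbddcdaabaa' → no match
vi. 'dcbcdaabda' → no match
Total matched: 2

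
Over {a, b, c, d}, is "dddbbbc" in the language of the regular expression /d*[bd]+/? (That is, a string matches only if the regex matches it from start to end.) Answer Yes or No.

No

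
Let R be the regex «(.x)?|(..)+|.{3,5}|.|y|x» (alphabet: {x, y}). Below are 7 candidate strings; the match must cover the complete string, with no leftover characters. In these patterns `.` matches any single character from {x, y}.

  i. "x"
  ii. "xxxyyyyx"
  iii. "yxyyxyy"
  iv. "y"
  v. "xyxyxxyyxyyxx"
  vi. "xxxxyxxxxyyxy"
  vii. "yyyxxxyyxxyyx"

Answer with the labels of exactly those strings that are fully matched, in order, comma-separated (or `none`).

i → match
ii → match
iii → no match
iv → match
v → no match
vi → no match
vii → no match

i, ii, iv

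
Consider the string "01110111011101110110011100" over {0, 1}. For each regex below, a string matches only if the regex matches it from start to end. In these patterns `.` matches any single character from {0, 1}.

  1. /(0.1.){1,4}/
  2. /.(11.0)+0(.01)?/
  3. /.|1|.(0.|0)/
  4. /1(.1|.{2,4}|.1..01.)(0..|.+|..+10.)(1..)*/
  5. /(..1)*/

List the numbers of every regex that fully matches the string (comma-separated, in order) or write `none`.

2

1 → no match
2 → match
3 → no match
4 → no match — must start with "1"
5 → no match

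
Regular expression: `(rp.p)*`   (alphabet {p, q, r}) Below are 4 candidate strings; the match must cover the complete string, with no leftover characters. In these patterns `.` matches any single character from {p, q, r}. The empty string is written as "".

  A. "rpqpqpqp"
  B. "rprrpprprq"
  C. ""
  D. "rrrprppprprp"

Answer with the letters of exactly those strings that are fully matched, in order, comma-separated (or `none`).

C

A → no match
B → no match
C → match
D → no match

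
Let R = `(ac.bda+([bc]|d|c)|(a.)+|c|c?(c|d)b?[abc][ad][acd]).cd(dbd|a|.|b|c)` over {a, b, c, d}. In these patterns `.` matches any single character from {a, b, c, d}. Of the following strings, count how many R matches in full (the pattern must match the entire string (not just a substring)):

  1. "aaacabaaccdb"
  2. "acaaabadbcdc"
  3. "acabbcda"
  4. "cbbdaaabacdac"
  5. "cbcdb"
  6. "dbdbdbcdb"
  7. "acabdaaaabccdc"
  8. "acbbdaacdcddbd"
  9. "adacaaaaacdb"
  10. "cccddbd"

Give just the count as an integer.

1 → match
2 → match
3 → match
4 → no match
5 → match
6 → no match
7 → match
8 → match
9 → match
10 → match
Total matched: 8

8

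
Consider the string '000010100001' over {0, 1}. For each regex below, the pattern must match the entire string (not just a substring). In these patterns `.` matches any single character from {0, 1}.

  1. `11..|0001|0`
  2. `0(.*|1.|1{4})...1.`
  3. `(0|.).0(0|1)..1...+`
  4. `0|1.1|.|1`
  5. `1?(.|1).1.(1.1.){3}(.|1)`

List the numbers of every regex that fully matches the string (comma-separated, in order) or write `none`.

3

1 → no match
2 → no match
3 → match
4 → no match
5 → no match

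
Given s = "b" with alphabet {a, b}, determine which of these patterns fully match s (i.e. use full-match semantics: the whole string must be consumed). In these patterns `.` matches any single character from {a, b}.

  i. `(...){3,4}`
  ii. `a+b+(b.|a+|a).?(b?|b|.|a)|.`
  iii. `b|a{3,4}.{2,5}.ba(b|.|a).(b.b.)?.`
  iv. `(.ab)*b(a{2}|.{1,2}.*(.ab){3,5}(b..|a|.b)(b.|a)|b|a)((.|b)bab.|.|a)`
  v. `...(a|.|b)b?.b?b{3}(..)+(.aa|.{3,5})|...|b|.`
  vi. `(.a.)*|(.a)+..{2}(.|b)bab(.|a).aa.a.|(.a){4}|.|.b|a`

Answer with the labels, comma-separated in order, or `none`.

i → no match
ii → match
iii → match
iv → no match
v → match
vi → match

ii, iii, v, vi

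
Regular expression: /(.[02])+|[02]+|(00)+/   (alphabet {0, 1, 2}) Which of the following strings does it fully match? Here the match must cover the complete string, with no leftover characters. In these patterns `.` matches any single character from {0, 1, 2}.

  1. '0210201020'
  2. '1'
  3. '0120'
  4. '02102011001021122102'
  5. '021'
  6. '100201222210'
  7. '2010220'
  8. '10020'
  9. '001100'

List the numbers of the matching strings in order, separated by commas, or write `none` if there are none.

1 → match
2 → no match
3 → no match
4 → no match
5 → no match
6 → no match
7 → no match
8 → no match
9 → no match

1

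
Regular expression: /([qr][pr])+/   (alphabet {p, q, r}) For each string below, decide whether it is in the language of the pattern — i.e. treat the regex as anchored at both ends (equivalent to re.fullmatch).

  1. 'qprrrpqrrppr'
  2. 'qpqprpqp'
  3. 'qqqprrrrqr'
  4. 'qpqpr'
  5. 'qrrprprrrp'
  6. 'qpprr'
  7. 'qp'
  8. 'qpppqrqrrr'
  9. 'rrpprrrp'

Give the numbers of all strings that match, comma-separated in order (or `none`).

1 → no match
2 → match
3 → no match
4 → no match
5 → match
6 → no match
7 → match
8 → no match
9 → no match

2, 5, 7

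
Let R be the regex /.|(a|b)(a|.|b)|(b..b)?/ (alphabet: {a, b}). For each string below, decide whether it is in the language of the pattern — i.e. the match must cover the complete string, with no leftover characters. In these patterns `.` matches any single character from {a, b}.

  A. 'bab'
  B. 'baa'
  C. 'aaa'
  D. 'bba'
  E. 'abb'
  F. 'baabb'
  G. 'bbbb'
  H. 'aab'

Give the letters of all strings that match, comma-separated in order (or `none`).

A. 'bab' → no match
B. 'baa' → no match
C. 'aaa' → no match
D. 'bba' → no match
E. 'abb' → no match
F. 'baabb' → no match
G. 'bbbb' → match
H. 'aab' → no match

G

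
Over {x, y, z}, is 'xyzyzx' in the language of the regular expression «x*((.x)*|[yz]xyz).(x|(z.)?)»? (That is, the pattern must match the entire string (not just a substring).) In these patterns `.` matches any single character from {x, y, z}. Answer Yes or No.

No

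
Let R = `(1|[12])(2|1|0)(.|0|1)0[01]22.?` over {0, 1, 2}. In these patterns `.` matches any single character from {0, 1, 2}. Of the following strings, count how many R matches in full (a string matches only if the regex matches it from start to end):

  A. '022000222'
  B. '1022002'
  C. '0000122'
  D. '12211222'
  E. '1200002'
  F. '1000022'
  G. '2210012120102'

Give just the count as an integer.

A → no match
B → no match
C → no match
D → no match
E → no match
F → match
G → no match
Total matched: 1

1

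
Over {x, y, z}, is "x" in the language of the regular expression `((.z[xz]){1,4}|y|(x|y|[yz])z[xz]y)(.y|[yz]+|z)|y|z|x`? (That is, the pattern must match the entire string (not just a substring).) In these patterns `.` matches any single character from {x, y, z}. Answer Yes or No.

Yes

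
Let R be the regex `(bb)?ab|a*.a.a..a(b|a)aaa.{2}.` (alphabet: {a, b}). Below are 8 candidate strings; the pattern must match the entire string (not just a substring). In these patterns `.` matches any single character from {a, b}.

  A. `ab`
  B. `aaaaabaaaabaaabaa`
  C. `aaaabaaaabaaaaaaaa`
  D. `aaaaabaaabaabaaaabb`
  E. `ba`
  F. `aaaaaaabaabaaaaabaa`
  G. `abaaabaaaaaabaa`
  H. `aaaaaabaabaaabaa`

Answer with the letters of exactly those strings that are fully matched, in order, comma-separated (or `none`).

A, B, C, D, F, G, H

A → match
B → match
C → match
D → match
E → no match
F → match
G → match
H → match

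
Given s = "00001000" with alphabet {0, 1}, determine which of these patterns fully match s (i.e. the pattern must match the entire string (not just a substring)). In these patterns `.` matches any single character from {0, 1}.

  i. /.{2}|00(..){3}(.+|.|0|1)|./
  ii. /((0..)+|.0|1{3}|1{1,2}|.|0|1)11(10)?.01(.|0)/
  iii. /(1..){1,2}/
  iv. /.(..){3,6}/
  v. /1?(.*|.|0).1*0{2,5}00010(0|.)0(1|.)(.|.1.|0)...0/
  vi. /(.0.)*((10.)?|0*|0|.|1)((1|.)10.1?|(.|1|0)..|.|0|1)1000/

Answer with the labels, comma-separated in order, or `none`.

vi

i → no match
ii → no match
iii → no match — must start with "1"
iv → no match
v → no match
vi → match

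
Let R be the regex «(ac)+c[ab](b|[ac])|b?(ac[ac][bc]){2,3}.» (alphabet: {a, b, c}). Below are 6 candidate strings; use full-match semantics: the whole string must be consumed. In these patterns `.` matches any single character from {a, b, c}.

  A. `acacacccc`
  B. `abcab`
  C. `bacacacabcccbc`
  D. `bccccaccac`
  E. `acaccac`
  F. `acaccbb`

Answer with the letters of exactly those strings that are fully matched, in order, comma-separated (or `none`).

A → match
B → no match
C → no match
D → no match
E → match
F → match

A, E, F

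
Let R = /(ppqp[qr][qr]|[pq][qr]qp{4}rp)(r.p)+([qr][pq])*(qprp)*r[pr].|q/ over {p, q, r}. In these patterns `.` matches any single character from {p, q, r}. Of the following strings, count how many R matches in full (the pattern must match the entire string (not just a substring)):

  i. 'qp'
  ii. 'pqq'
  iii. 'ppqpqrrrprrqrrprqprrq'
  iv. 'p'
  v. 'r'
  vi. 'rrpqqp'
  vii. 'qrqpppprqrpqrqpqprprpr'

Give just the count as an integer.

i → no match
ii → no match
iii → no match
iv → no match
v → no match
vi → no match
vii → no match
Total matched: 0

0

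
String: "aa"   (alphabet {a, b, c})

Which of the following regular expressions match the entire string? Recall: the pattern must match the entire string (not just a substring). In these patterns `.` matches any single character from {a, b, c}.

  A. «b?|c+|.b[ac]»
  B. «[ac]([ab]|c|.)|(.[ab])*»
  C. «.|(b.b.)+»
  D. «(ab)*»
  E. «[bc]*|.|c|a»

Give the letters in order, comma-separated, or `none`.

B

A → no match
B → match
C → no match
D → no match
E → no match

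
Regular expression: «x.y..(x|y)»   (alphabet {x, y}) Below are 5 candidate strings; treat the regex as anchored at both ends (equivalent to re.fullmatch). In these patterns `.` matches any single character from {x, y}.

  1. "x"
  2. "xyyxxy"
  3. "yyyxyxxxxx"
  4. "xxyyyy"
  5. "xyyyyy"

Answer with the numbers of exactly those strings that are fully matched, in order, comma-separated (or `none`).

1 → no match
2 → match
3 → no match — must start with "x"
4 → match
5 → match

2, 4, 5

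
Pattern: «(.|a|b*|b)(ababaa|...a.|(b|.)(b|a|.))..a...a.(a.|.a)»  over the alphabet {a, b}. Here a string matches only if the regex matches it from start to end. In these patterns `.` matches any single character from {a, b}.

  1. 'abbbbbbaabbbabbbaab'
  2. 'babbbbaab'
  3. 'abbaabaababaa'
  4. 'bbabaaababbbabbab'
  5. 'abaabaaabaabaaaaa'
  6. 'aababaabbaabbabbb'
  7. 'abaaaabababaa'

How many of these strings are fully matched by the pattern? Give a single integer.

1 → no match
2 → no match
3 → no match
4 → no match
5 → no match
6 → no match
7 → match
Total matched: 1

1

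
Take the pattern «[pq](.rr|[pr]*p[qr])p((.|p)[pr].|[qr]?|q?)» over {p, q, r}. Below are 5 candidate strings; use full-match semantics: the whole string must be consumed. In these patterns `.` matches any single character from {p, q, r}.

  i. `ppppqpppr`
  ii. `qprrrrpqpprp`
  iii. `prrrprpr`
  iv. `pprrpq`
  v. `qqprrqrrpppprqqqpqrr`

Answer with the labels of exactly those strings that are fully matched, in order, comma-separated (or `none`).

i, ii, iii, iv

i → match
ii → match
iii → match
iv → match
v → no match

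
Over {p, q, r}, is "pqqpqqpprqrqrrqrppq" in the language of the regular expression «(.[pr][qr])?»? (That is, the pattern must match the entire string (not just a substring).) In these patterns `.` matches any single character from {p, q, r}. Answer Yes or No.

No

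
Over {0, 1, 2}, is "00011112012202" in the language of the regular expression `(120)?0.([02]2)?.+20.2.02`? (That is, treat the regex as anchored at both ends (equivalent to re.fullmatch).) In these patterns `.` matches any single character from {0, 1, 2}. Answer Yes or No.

Yes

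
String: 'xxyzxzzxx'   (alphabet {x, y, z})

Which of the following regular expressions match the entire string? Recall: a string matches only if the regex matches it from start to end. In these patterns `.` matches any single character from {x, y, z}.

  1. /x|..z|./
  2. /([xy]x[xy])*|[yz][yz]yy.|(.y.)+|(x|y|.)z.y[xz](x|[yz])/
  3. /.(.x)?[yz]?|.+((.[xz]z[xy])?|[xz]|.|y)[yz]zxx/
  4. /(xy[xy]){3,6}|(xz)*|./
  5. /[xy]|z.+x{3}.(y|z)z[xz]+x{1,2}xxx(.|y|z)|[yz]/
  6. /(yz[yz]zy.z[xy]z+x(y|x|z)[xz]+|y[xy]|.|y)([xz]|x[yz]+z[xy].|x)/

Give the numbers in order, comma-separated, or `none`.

3

1 → no match
2 → no match
3 → match
4 → no match
5 → no match
6 → no match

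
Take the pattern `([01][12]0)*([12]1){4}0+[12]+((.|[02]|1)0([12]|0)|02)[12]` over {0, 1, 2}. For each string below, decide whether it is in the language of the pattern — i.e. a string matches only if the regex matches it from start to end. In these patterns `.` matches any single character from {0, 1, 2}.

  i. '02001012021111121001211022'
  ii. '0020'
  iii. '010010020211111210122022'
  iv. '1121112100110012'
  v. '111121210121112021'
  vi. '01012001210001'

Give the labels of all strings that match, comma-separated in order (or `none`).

i → match
ii. '0020' → no match
iii → match
iv → match
v → match
vi → no match

i, iii, iv, v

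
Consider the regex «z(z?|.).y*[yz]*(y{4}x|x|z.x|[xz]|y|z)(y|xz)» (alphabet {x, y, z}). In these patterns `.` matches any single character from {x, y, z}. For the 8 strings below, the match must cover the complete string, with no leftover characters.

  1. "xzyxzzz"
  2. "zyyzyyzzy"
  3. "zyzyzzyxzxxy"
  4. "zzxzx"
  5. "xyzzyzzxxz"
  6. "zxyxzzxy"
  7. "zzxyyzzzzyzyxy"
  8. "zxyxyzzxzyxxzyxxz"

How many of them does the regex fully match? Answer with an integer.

2

1. "xzyxzzz" → no match — must start with "z"
2. "zyyzyyzzy" → match
3. "zyzyzzyxzxxy" → no match
4. "zzxzx" → no match
5. "xyzzyzzxxz" → no match — must start with "z"
6. "zxyxzzxy" → no match
7 → match
8 → no match
Total matched: 2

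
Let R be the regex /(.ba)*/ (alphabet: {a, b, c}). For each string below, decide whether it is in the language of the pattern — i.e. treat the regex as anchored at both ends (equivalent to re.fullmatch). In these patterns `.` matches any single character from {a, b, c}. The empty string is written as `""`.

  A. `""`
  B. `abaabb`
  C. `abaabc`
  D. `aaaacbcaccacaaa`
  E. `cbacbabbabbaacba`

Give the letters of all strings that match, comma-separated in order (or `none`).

A

A → match
B → no match
C → no match
D → no match
E → no match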